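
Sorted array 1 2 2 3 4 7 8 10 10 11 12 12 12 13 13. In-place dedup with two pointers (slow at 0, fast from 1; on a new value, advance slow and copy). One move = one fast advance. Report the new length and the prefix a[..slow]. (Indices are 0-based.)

(s=0,f=1) a[fast]=2≠a[slow]=1 write a[1]=2 → slow++,fast++
(s=1,f=2) a[fast]=2=a[slow] dup → fast++
(s=1,f=3) a[fast]=3≠a[slow]=2 write a[2]=3 → slow++,fast++
(s=2,f=4) a[fast]=4≠a[slow]=3 write a[3]=4 → slow++,fast++
(s=3,f=5) a[fast]=7≠a[slow]=4 write a[4]=7 → slow++,fast++
(s=4,f=6) a[fast]=8≠a[slow]=7 write a[5]=8 → slow++,fast++
(s=5,f=7) a[fast]=10≠a[slow]=8 write a[6]=10 → slow++,fast++
(s=6,f=8) a[fast]=10=a[slow] dup → fast++
(s=6,f=9) a[fast]=11≠a[slow]=10 write a[7]=11 → slow++,fast++
(s=7,f=10) a[fast]=12≠a[slow]=11 write a[8]=12 → slow++,fast++
(s=8,f=11) a[fast]=12=a[slow] dup → fast++
(s=8,f=12) a[fast]=12=a[slow] dup → fast++
(s=8,f=13) a[fast]=13≠a[slow]=12 write a[9]=13 → slow++,fast++
(s=9,f=14) a[fast]=13=a[slow] dup → fast++

length 10; prefix = [1, 2, 3, 4, 7, 8, 10, 11, 12, 13]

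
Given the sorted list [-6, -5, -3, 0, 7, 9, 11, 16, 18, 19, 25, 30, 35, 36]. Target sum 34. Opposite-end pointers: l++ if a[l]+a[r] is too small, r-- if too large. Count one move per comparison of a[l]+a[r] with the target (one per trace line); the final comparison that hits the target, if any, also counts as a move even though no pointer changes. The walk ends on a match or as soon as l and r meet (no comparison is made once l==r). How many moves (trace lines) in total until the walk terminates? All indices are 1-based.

9 moves

l=1 r=14: -6+36=30 <34, l++
l=2 r=14: -5+36=31 <34, l++
l=3 r=14: -3+36=33 <34, l++
l=4 r=14: 0+36=36 >34, r--
l=4 r=13: 0+35=35 >34, r--
l=4 r=12: 0+30=30 <34, l++
l=5 r=12: 7+30=37 >34, r--
l=5 r=11: 7+25=32 <34, l++
l=6 r=11: 9+25=34, found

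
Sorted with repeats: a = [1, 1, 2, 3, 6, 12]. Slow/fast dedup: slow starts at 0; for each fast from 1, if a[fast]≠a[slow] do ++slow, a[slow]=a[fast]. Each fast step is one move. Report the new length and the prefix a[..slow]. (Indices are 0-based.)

slow=0 fast=1: a[fast]=1=a[slow] dup, fast++
slow=0 fast=2: a[fast]=2≠a[slow]=1 write a[1]=2, slow++,fast++
slow=1 fast=3: a[fast]=3≠a[slow]=2 write a[2]=3, slow++,fast++
slow=2 fast=4: a[fast]=6≠a[slow]=3 write a[3]=6, slow++,fast++
slow=3 fast=5: a[fast]=12≠a[slow]=6 write a[4]=12, slow++,fast++

length 5; prefix = [1, 2, 3, 6, 12]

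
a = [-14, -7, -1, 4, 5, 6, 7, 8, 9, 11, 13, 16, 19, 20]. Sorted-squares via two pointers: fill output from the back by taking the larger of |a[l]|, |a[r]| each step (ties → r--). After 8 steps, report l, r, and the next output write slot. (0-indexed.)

[0,13] |-14|<=|20| out[13]=400 → r--
[0,12] |-14|<=|19| out[12]=361 → r--
[0,11] |-14|<=|16| out[11]=256 → r--
[0,10] |-14|>|13| out[10]=196 → l++
[1,10] |-7|<=|13| out[9]=169 → r--
[1,9] |-7|<=|11| out[8]=121 → r--
[1,8] |-7|<=|9| out[7]=81 → r--
[1,7] |-7|<=|8| out[6]=64 → r--

l=1, r=6, next write slot=5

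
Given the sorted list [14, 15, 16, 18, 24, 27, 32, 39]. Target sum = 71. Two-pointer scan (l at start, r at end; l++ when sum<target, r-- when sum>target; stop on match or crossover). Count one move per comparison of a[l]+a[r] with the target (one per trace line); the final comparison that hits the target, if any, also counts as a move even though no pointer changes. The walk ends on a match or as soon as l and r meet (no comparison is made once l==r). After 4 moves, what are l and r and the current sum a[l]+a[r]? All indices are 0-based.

l=4, r=7, sum=63

[0,7] 14+39=53 <71 → l++
[1,7] 15+39=54 <71 → l++
[2,7] 16+39=55 <71 → l++
[3,7] 18+39=57 <71 → l++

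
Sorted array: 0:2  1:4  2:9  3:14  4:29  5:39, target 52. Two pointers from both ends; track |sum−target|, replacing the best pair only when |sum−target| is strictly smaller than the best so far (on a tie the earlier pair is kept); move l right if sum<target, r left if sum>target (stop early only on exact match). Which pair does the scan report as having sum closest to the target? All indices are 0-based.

pair (14, 39) with sum 53 (|Δ|=1)

l=0 r=5: 2+39=41 d=11 *, l++
l=1 r=5: 4+39=43 d=9 *, l++
l=2 r=5: 9+39=48 d=4 *, l++
l=3 r=5: 14+39=53 d=1 *, r--
l=3 r=4: 14+29=43 d=9, l++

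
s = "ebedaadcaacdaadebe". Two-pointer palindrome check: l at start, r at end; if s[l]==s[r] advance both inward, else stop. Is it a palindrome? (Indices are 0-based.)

l=0 r=17: 'e'=='e', l++,r--
l=1 r=16: 'b'=='b', l++,r--
l=2 r=15: 'e'=='e', l++,r--
l=3 r=14: 'd'=='d', l++,r--
l=4 r=13: 'a'=='a', l++,r--
l=5 r=12: 'a'=='a', l++,r--
l=6 r=11: 'd'=='d', l++,r--
l=7 r=10: 'c'=='c', l++,r--
l=8 r=9: 'a'=='a', l++,r--

palindrome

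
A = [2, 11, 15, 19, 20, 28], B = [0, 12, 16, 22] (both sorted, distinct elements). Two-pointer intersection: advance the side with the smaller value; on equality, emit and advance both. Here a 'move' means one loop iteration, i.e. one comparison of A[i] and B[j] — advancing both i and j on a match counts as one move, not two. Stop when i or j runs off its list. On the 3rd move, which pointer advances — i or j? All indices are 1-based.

i

i=1 j=1: 2>0, j++
i=1 j=2: 2<12, i++
i=2 j=2: 11<12, i++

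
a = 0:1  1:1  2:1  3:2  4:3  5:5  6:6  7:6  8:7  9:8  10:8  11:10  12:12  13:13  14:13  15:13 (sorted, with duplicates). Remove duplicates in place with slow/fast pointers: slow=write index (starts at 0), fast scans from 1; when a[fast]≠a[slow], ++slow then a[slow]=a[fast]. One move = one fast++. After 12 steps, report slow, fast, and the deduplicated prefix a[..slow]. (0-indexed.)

slow=0 fast=1: a[fast]=1=a[slow] dup, fast++
slow=0 fast=2: a[fast]=1=a[slow] dup, fast++
slow=0 fast=3: a[fast]=2≠a[slow]=1 write a[1]=2, slow++,fast++
slow=1 fast=4: a[fast]=3≠a[slow]=2 write a[2]=3, slow++,fast++
slow=2 fast=5: a[fast]=5≠a[slow]=3 write a[3]=5, slow++,fast++
slow=3 fast=6: a[fast]=6≠a[slow]=5 write a[4]=6, slow++,fast++
slow=4 fast=7: a[fast]=6=a[slow] dup, fast++
slow=4 fast=8: a[fast]=7≠a[slow]=6 write a[5]=7, slow++,fast++
slow=5 fast=9: a[fast]=8≠a[slow]=7 write a[6]=8, slow++,fast++
slow=6 fast=10: a[fast]=8=a[slow] dup, fast++
slow=6 fast=11: a[fast]=10≠a[slow]=8 write a[7]=10, slow++,fast++
slow=7 fast=12: a[fast]=12≠a[slow]=10 write a[8]=12, slow++,fast++

slow=8, fast=13, prefix=[1, 2, 3, 5, 6, 7, 8, 10, 12]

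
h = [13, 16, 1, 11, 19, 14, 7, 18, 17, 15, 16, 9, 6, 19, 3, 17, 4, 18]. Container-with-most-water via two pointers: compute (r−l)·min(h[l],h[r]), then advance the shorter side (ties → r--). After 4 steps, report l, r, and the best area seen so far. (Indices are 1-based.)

l=5, r=18, best area=256

[1,18] min(13,18)*17=221 best=221 * → l++
[2,18] min(16,18)*16=256 best=256 * → l++
[3,18] min(1,18)*15=15 best=256 → l++
[4,18] min(11,18)*14=154 best=256 → l++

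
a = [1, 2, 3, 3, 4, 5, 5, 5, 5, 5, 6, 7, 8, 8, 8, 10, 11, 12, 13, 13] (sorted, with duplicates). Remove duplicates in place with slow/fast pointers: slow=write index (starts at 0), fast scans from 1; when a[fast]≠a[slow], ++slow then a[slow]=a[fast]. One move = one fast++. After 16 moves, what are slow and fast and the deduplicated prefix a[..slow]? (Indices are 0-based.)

slow=9, fast=17, prefix=[1, 2, 3, 4, 5, 6, 7, 8, 10, 11]

(s=0,f=1) a[fast]=2≠a[slow]=1 write a[1]=2 → slow++,fast++
(s=1,f=2) a[fast]=3≠a[slow]=2 write a[2]=3 → slow++,fast++
(s=2,f=3) a[fast]=3=a[slow] dup → fast++
(s=2,f=4) a[fast]=4≠a[slow]=3 write a[3]=4 → slow++,fast++
(s=3,f=5) a[fast]=5≠a[slow]=4 write a[4]=5 → slow++,fast++
(s=4,f=6) a[fast]=5=a[slow] dup → fast++
(s=4,f=7) a[fast]=5=a[slow] dup → fast++
(s=4,f=8) a[fast]=5=a[slow] dup → fast++
(s=4,f=9) a[fast]=5=a[slow] dup → fast++
(s=4,f=10) a[fast]=6≠a[slow]=5 write a[5]=6 → slow++,fast++
(s=5,f=11) a[fast]=7≠a[slow]=6 write a[6]=7 → slow++,fast++
(s=6,f=12) a[fast]=8≠a[slow]=7 write a[7]=8 → slow++,fast++
(s=7,f=13) a[fast]=8=a[slow] dup → fast++
(s=7,f=14) a[fast]=8=a[slow] dup → fast++
(s=7,f=15) a[fast]=10≠a[slow]=8 write a[8]=10 → slow++,fast++
(s=8,f=16) a[fast]=11≠a[slow]=10 write a[9]=11 → slow++,fast++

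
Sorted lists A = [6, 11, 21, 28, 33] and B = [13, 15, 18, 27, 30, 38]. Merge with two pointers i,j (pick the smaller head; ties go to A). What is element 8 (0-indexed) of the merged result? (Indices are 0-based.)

merged[8] = 30

[i=0,j=0] A[i]=6<=B[j]=13 take 6 → i++
[i=1,j=0] A[i]=11<=B[j]=13 take 11 → i++
[i=2,j=0] A[i]=21>B[j]=13 take 13 → j++
[i=2,j=1] A[i]=21>B[j]=15 take 15 → j++
[i=2,j=2] A[i]=21>B[j]=18 take 18 → j++
[i=2,j=3] A[i]=21<=B[j]=27 take 21 → i++
[i=3,j=3] A[i]=28>B[j]=27 take 27 → j++
[i=3,j=4] A[i]=28<=B[j]=30 take 28 → i++
[i=4,j=4] A[i]=33>B[j]=30 take 30 → j++
[i=4,j=5] A[i]=33<=B[j]=38 take 33 → i++
[i=5,j=5] A done, take B[j]=38 → j++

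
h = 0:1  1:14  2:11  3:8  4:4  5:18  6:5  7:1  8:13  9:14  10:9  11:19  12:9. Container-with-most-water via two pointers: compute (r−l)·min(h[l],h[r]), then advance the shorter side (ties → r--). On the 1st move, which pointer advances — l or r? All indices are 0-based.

[0,12] min(1,9)*12=12 best=12 * → l++

l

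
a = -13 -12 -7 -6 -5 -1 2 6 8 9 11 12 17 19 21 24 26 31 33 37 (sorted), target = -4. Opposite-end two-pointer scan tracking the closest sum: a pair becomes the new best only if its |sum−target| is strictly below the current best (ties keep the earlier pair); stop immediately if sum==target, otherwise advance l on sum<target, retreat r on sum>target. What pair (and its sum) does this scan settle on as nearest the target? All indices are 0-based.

l=0 r=19: -13+37=24 d=28 *, r--
l=0 r=18: -13+33=20 d=24 *, r--
l=0 r=17: -13+31=18 d=22 *, r--
l=0 r=16: -13+26=13 d=17 *, r--
l=0 r=15: -13+24=11 d=15 *, r--
l=0 r=14: -13+21=8 d=12 *, r--
l=0 r=13: -13+19=6 d=10 *, r--
l=0 r=12: -13+17=4 d=8 *, r--
l=0 r=11: -13+12=-1 d=3 *, r--
l=0 r=10: -13+11=-2 d=2 *, r--
l=0 r=9: -13+9=-4 d=0 *, stop

pair (-13, 9) with sum -4 (|Δ|=0)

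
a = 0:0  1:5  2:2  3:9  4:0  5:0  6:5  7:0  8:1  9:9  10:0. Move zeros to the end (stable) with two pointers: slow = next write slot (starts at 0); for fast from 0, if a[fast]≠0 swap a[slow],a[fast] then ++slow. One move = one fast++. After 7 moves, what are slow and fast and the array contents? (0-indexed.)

slow=4, fast=7, a=[5, 2, 9, 5, 0, 0, 0, 0, 1, 9, 0]

slow=0 fast=0: a[fast]=0, fast++
slow=0 fast=1: a[fast]=5≠0 swap→a[0]=5, slow++,fast++
slow=1 fast=2: a[fast]=2≠0 swap→a[1]=2, slow++,fast++
slow=2 fast=3: a[fast]=9≠0 swap→a[2]=9, slow++,fast++
slow=3 fast=4: a[fast]=0, fast++
slow=3 fast=5: a[fast]=0, fast++
slow=3 fast=6: a[fast]=5≠0 swap→a[3]=5, slow++,fast++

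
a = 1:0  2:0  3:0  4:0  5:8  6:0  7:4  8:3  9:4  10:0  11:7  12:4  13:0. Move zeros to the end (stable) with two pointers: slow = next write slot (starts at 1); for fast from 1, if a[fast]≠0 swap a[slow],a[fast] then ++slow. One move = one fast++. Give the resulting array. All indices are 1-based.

(s=1,f=1) a[fast]=0 → fast++
(s=1,f=2) a[fast]=0 → fast++
(s=1,f=3) a[fast]=0 → fast++
(s=1,f=4) a[fast]=0 → fast++
(s=1,f=5) a[fast]=8≠0 swap→a[1]=8 → slow++,fast++
(s=2,f=6) a[fast]=0 → fast++
(s=2,f=7) a[fast]=4≠0 swap→a[2]=4 → slow++,fast++
(s=3,f=8) a[fast]=3≠0 swap→a[3]=3 → slow++,fast++
(s=4,f=9) a[fast]=4≠0 swap→a[4]=4 → slow++,fast++
(s=5,f=10) a[fast]=0 → fast++
(s=5,f=11) a[fast]=7≠0 swap→a[5]=7 → slow++,fast++
(s=6,f=12) a[fast]=4≠0 swap→a[6]=4 → slow++,fast++
(s=7,f=13) a[fast]=0 → fast++

[8, 4, 3, 4, 7, 4, 0, 0, 0, 0, 0, 0, 0]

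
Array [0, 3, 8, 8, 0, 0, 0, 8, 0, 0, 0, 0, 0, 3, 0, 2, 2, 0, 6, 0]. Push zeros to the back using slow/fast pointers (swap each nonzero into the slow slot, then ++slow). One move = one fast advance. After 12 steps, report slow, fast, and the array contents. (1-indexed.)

(s=1,f=1) a[fast]=0 → fast++
(s=1,f=2) a[fast]=3≠0 swap→a[1]=3 → slow++,fast++
(s=2,f=3) a[fast]=8≠0 swap→a[2]=8 → slow++,fast++
(s=3,f=4) a[fast]=8≠0 swap→a[3]=8 → slow++,fast++
(s=4,f=5) a[fast]=0 → fast++
(s=4,f=6) a[fast]=0 → fast++
(s=4,f=7) a[fast]=0 → fast++
(s=4,f=8) a[fast]=8≠0 swap→a[4]=8 → slow++,fast++
(s=5,f=9) a[fast]=0 → fast++
(s=5,f=10) a[fast]=0 → fast++
(s=5,f=11) a[fast]=0 → fast++
(s=5,f=12) a[fast]=0 → fast++

slow=5, fast=13, a=[3, 8, 8, 8, 0, 0, 0, 0, 0, 0, 0, 0, 0, 3, 0, 2, 2, 0, 6, 0]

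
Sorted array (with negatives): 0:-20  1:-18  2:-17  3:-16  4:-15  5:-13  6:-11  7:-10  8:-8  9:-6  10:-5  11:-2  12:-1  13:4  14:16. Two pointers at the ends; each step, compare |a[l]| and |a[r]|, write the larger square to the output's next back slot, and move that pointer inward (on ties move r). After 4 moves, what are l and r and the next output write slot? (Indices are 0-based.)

[0,14] |-20|>|16| out[14]=400 → l++
[1,14] |-18|>|16| out[13]=324 → l++
[2,14] |-17|>|16| out[12]=289 → l++
[3,14] |-16|<=|16| out[11]=256 → r--

l=3, r=13, next write slot=10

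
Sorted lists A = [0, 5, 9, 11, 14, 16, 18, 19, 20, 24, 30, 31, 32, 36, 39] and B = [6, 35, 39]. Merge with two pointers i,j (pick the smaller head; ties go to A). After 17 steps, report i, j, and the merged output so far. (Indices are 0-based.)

i=15, j=2, merged so far=[0, 5, 6, 9, 11, 14, 16, 18, 19, 20, 24, 30, 31, 32, 35, 36, 39]

[i=0,j=0] A[i]=0<=B[j]=6 take 0 → i++
[i=1,j=0] A[i]=5<=B[j]=6 take 5 → i++
[i=2,j=0] A[i]=9>B[j]=6 take 6 → j++
[i=2,j=1] A[i]=9<=B[j]=35 take 9 → i++
[i=3,j=1] A[i]=11<=B[j]=35 take 11 → i++
[i=4,j=1] A[i]=14<=B[j]=35 take 14 → i++
[i=5,j=1] A[i]=16<=B[j]=35 take 16 → i++
[i=6,j=1] A[i]=18<=B[j]=35 take 18 → i++
[i=7,j=1] A[i]=19<=B[j]=35 take 19 → i++
[i=8,j=1] A[i]=20<=B[j]=35 take 20 → i++
[i=9,j=1] A[i]=24<=B[j]=35 take 24 → i++
[i=10,j=1] A[i]=30<=B[j]=35 take 30 → i++
[i=11,j=1] A[i]=31<=B[j]=35 take 31 → i++
[i=12,j=1] A[i]=32<=B[j]=35 take 32 → i++
[i=13,j=1] A[i]=36>B[j]=35 take 35 → j++
[i=13,j=2] A[i]=36<=B[j]=39 take 36 → i++
[i=14,j=2] A[i]=39<=B[j]=39 take 39 → i++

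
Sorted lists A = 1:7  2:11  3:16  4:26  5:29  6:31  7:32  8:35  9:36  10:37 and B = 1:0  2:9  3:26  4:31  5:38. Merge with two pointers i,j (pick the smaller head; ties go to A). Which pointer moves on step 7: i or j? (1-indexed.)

j

i=1 j=1: A[i]=7>B[j]=0 take 0, j++
i=1 j=2: A[i]=7<=B[j]=9 take 7, i++
i=2 j=2: A[i]=11>B[j]=9 take 9, j++
i=2 j=3: A[i]=11<=B[j]=26 take 11, i++
i=3 j=3: A[i]=16<=B[j]=26 take 16, i++
i=4 j=3: A[i]=26<=B[j]=26 take 26, i++
i=5 j=3: A[i]=29>B[j]=26 take 26, j++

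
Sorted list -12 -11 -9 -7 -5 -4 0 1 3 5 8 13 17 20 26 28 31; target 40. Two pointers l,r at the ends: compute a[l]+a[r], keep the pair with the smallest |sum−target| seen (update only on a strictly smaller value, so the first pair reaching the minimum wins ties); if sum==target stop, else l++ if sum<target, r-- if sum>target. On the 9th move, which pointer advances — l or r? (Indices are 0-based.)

l

l=0 r=16: -12+31=19 d=21 *, l++
l=1 r=16: -11+31=20 d=20 *, l++
l=2 r=16: -9+31=22 d=18 *, l++
l=3 r=16: -7+31=24 d=16 *, l++
l=4 r=16: -5+31=26 d=14 *, l++
l=5 r=16: -4+31=27 d=13 *, l++
l=6 r=16: 0+31=31 d=9 *, l++
l=7 r=16: 1+31=32 d=8 *, l++
l=8 r=16: 3+31=34 d=6 *, l++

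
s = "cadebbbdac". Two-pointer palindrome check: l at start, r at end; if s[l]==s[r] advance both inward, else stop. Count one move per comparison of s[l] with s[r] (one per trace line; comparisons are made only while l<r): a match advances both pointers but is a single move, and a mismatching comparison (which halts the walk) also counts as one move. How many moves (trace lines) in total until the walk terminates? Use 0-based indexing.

4 moves

[0,9] 'c'=='c' → l++,r--
[1,8] 'a'=='a' → l++,r--
[2,7] 'd'=='d' → l++,r--
[3,6] 'e'!='b' → stop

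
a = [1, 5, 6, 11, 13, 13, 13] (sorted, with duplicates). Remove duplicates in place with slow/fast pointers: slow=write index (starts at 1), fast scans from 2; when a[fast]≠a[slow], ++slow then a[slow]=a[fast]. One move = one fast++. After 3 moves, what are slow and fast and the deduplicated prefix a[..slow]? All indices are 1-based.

slow=1 fast=2: a[fast]=5≠a[slow]=1 write a[2]=5, slow++,fast++
slow=2 fast=3: a[fast]=6≠a[slow]=5 write a[3]=6, slow++,fast++
slow=3 fast=4: a[fast]=11≠a[slow]=6 write a[4]=11, slow++,fast++

slow=4, fast=5, prefix=[1, 5, 6, 11]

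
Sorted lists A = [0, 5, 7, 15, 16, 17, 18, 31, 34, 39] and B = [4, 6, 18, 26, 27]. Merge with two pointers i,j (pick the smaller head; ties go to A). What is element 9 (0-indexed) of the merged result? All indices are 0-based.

i=0 j=0: A[i]=0<=B[j]=4 take 0, i++
i=1 j=0: A[i]=5>B[j]=4 take 4, j++
i=1 j=1: A[i]=5<=B[j]=6 take 5, i++
i=2 j=1: A[i]=7>B[j]=6 take 6, j++
i=2 j=2: A[i]=7<=B[j]=18 take 7, i++
i=3 j=2: A[i]=15<=B[j]=18 take 15, i++
i=4 j=2: A[i]=16<=B[j]=18 take 16, i++
i=5 j=2: A[i]=17<=B[j]=18 take 17, i++
i=6 j=2: A[i]=18<=B[j]=18 take 18, i++
i=7 j=2: A[i]=31>B[j]=18 take 18, j++
i=7 j=3: A[i]=31>B[j]=26 take 26, j++
i=7 j=4: A[i]=31>B[j]=27 take 27, j++
i=7 j=5: B done, take A[i]=31, i++
i=8 j=5: B done, take A[i]=34, i++
i=9 j=5: B done, take A[i]=39, i++

merged[9] = 18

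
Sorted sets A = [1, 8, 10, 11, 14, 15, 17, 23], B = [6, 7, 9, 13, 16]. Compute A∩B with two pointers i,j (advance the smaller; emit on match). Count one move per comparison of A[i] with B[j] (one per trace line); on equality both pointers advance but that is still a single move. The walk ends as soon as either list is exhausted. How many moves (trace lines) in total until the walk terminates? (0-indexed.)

11 moves

i=0 j=0: 1<6, i++
i=1 j=0: 8>6, j++
i=1 j=1: 8>7, j++
i=1 j=2: 8<9, i++
i=2 j=2: 10>9, j++
i=2 j=3: 10<13, i++
i=3 j=3: 11<13, i++
i=4 j=3: 14>13, j++
i=4 j=4: 14<16, i++
i=5 j=4: 15<16, i++
i=6 j=4: 17>16, j++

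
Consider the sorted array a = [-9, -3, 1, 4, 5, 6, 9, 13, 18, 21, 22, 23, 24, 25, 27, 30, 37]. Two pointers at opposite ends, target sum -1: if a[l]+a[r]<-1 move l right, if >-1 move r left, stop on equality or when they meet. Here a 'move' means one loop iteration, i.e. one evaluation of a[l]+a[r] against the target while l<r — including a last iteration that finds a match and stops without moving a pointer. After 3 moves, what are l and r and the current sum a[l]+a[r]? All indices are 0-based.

l=0 r=16: -9+37=28 >-1, r--
l=0 r=15: -9+30=21 >-1, r--
l=0 r=14: -9+27=18 >-1, r--

l=0, r=13, sum=16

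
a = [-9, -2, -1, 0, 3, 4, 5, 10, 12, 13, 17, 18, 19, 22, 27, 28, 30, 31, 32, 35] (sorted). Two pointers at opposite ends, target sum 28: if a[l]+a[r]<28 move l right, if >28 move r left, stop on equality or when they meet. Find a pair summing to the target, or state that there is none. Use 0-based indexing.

[0,19] -9+35=26 <28 → l++
[1,19] -2+35=33 >28 → r--
[1,18] -2+32=30 >28 → r--
[1,17] -2+31=29 >28 → r--
[1,16] -2+30=28 → found

(-2, 30)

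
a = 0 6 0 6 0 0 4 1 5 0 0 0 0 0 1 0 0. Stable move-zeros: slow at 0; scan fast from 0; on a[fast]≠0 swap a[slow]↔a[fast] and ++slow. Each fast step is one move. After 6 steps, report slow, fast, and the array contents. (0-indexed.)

slow=2, fast=6, a=[6, 6, 0, 0, 0, 0, 4, 1, 5, 0, 0, 0, 0, 0, 1, 0, 0]

(s=0,f=0) a[fast]=0 → fast++
(s=0,f=1) a[fast]=6≠0 swap→a[0]=6 → slow++,fast++
(s=1,f=2) a[fast]=0 → fast++
(s=1,f=3) a[fast]=6≠0 swap→a[1]=6 → slow++,fast++
(s=2,f=4) a[fast]=0 → fast++
(s=2,f=5) a[fast]=0 → fast++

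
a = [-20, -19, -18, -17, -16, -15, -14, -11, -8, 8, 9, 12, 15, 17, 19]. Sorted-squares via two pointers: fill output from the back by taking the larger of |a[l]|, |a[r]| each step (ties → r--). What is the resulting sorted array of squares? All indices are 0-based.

[64, 64, 81, 121, 144, 196, 225, 225, 256, 289, 289, 324, 361, 361, 400]

[0,14] |-20|>|19| out[14]=400 → l++
[1,14] |-19|<=|19| out[13]=361 → r--
[1,13] |-19|>|17| out[12]=361 → l++
[2,13] |-18|>|17| out[11]=324 → l++
[3,13] |-17|<=|17| out[10]=289 → r--
[3,12] |-17|>|15| out[9]=289 → l++
[4,12] |-16|>|15| out[8]=256 → l++
[5,12] |-15|<=|15| out[7]=225 → r--
[5,11] |-15|>|12| out[6]=225 → l++
[6,11] |-14|>|12| out[5]=196 → l++
[7,11] |-11|<=|12| out[4]=144 → r--
[7,10] |-11|>|9| out[3]=121 → l++
[8,10] |-8|<=|9| out[2]=81 → r--
[8,9] |-8|<=|8| out[1]=64 → r--
[8,8] |-8|<=|-8| out[0]=64 → r--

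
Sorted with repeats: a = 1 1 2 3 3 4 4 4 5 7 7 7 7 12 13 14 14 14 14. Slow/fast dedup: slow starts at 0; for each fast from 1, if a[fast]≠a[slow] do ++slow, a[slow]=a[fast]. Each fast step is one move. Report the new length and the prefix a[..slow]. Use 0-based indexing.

slow=0 fast=1: a[fast]=1=a[slow] dup, fast++
slow=0 fast=2: a[fast]=2≠a[slow]=1 write a[1]=2, slow++,fast++
slow=1 fast=3: a[fast]=3≠a[slow]=2 write a[2]=3, slow++,fast++
slow=2 fast=4: a[fast]=3=a[slow] dup, fast++
slow=2 fast=5: a[fast]=4≠a[slow]=3 write a[3]=4, slow++,fast++
slow=3 fast=6: a[fast]=4=a[slow] dup, fast++
slow=3 fast=7: a[fast]=4=a[slow] dup, fast++
slow=3 fast=8: a[fast]=5≠a[slow]=4 write a[4]=5, slow++,fast++
slow=4 fast=9: a[fast]=7≠a[slow]=5 write a[5]=7, slow++,fast++
slow=5 fast=10: a[fast]=7=a[slow] dup, fast++
slow=5 fast=11: a[fast]=7=a[slow] dup, fast++
slow=5 fast=12: a[fast]=7=a[slow] dup, fast++
slow=5 fast=13: a[fast]=12≠a[slow]=7 write a[6]=12, slow++,fast++
slow=6 fast=14: a[fast]=13≠a[slow]=12 write a[7]=13, slow++,fast++
slow=7 fast=15: a[fast]=14≠a[slow]=13 write a[8]=14, slow++,fast++
slow=8 fast=16: a[fast]=14=a[slow] dup, fast++
slow=8 fast=17: a[fast]=14=a[slow] dup, fast++
slow=8 fast=18: a[fast]=14=a[slow] dup, fast++

length 9; prefix = [1, 2, 3, 4, 5, 7, 12, 13, 14]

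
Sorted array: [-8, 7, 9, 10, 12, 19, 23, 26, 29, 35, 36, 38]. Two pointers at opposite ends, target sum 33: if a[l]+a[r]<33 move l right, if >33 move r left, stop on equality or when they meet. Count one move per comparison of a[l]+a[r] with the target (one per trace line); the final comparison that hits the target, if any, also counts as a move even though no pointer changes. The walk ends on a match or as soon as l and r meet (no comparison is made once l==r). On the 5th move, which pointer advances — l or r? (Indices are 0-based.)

r

l=0 r=11: -8+38=30 <33, l++
l=1 r=11: 7+38=45 >33, r--
l=1 r=10: 7+36=43 >33, r--
l=1 r=9: 7+35=42 >33, r--
l=1 r=8: 7+29=36 >33, r--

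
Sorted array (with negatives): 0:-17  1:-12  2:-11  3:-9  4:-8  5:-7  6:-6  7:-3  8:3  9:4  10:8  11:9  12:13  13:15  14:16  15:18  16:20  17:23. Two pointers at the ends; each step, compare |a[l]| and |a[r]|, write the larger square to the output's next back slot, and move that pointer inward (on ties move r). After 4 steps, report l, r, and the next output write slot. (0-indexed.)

[0,17] |-17|<=|23| out[17]=529 → r--
[0,16] |-17|<=|20| out[16]=400 → r--
[0,15] |-17|<=|18| out[15]=324 → r--
[0,14] |-17|>|16| out[14]=289 → l++

l=1, r=14, next write slot=13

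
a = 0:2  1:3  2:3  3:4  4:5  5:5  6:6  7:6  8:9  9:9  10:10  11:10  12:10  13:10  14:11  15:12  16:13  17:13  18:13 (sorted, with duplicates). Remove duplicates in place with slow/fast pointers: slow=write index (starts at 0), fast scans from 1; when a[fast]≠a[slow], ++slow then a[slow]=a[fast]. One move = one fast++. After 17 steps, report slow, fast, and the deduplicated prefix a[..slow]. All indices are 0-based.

slow=0 fast=1: a[fast]=3≠a[slow]=2 write a[1]=3, slow++,fast++
slow=1 fast=2: a[fast]=3=a[slow] dup, fast++
slow=1 fast=3: a[fast]=4≠a[slow]=3 write a[2]=4, slow++,fast++
slow=2 fast=4: a[fast]=5≠a[slow]=4 write a[3]=5, slow++,fast++
slow=3 fast=5: a[fast]=5=a[slow] dup, fast++
slow=3 fast=6: a[fast]=6≠a[slow]=5 write a[4]=6, slow++,fast++
slow=4 fast=7: a[fast]=6=a[slow] dup, fast++
slow=4 fast=8: a[fast]=9≠a[slow]=6 write a[5]=9, slow++,fast++
slow=5 fast=9: a[fast]=9=a[slow] dup, fast++
slow=5 fast=10: a[fast]=10≠a[slow]=9 write a[6]=10, slow++,fast++
slow=6 fast=11: a[fast]=10=a[slow] dup, fast++
slow=6 fast=12: a[fast]=10=a[slow] dup, fast++
slow=6 fast=13: a[fast]=10=a[slow] dup, fast++
slow=6 fast=14: a[fast]=11≠a[slow]=10 write a[7]=11, slow++,fast++
slow=7 fast=15: a[fast]=12≠a[slow]=11 write a[8]=12, slow++,fast++
slow=8 fast=16: a[fast]=13≠a[slow]=12 write a[9]=13, slow++,fast++
slow=9 fast=17: a[fast]=13=a[slow] dup, fast++

slow=9, fast=18, prefix=[2, 3, 4, 5, 6, 9, 10, 11, 12, 13]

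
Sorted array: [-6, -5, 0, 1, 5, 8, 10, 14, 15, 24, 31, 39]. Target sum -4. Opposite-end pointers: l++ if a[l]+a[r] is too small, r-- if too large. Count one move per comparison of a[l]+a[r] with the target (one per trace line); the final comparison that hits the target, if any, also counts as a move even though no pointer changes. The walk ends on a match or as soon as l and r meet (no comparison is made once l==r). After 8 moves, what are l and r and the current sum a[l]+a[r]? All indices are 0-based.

l=0, r=3, sum=-5

[0,11] -6+39=33 >-4 → r--
[0,10] -6+31=25 >-4 → r--
[0,9] -6+24=18 >-4 → r--
[0,8] -6+15=9 >-4 → r--
[0,7] -6+14=8 >-4 → r--
[0,6] -6+10=4 >-4 → r--
[0,5] -6+8=2 >-4 → r--
[0,4] -6+5=-1 >-4 → r--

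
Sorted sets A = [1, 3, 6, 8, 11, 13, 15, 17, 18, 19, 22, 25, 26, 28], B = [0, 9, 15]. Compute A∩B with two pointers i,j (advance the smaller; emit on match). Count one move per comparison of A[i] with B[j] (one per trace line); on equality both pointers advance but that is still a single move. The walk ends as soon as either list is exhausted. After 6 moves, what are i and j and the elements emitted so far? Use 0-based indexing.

i=4, j=2, emitted=[]

i=0 j=0: 1>0, j++
i=0 j=1: 1<9, i++
i=1 j=1: 3<9, i++
i=2 j=1: 6<9, i++
i=3 j=1: 8<9, i++
i=4 j=1: 11>9, j++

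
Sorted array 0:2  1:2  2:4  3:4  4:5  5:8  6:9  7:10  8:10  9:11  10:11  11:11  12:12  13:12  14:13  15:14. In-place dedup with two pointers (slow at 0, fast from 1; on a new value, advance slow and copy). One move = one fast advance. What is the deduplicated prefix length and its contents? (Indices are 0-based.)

(s=0,f=1) a[fast]=2=a[slow] dup → fast++
(s=0,f=2) a[fast]=4≠a[slow]=2 write a[1]=4 → slow++,fast++
(s=1,f=3) a[fast]=4=a[slow] dup → fast++
(s=1,f=4) a[fast]=5≠a[slow]=4 write a[2]=5 → slow++,fast++
(s=2,f=5) a[fast]=8≠a[slow]=5 write a[3]=8 → slow++,fast++
(s=3,f=6) a[fast]=9≠a[slow]=8 write a[4]=9 → slow++,fast++
(s=4,f=7) a[fast]=10≠a[slow]=9 write a[5]=10 → slow++,fast++
(s=5,f=8) a[fast]=10=a[slow] dup → fast++
(s=5,f=9) a[fast]=11≠a[slow]=10 write a[6]=11 → slow++,fast++
(s=6,f=10) a[fast]=11=a[slow] dup → fast++
(s=6,f=11) a[fast]=11=a[slow] dup → fast++
(s=6,f=12) a[fast]=12≠a[slow]=11 write a[7]=12 → slow++,fast++
(s=7,f=13) a[fast]=12=a[slow] dup → fast++
(s=7,f=14) a[fast]=13≠a[slow]=12 write a[8]=13 → slow++,fast++
(s=8,f=15) a[fast]=14≠a[slow]=13 write a[9]=14 → slow++,fast++

length 10; prefix = [2, 4, 5, 8, 9, 10, 11, 12, 13, 14]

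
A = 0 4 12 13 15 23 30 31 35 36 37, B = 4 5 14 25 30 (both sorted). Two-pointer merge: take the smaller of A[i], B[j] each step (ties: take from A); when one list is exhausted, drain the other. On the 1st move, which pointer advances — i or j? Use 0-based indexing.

i

[i=0,j=0] A[i]=0<=B[j]=4 take 0 → i++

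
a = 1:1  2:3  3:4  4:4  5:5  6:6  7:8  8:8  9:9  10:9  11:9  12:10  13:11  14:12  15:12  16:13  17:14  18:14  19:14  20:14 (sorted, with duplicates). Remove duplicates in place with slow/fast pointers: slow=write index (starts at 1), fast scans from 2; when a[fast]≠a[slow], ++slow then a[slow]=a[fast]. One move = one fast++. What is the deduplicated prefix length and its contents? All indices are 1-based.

length 12; prefix = [1, 3, 4, 5, 6, 8, 9, 10, 11, 12, 13, 14]

slow=1 fast=2: a[fast]=3≠a[slow]=1 write a[2]=3, slow++,fast++
slow=2 fast=3: a[fast]=4≠a[slow]=3 write a[3]=4, slow++,fast++
slow=3 fast=4: a[fast]=4=a[slow] dup, fast++
slow=3 fast=5: a[fast]=5≠a[slow]=4 write a[4]=5, slow++,fast++
slow=4 fast=6: a[fast]=6≠a[slow]=5 write a[5]=6, slow++,fast++
slow=5 fast=7: a[fast]=8≠a[slow]=6 write a[6]=8, slow++,fast++
slow=6 fast=8: a[fast]=8=a[slow] dup, fast++
slow=6 fast=9: a[fast]=9≠a[slow]=8 write a[7]=9, slow++,fast++
slow=7 fast=10: a[fast]=9=a[slow] dup, fast++
slow=7 fast=11: a[fast]=9=a[slow] dup, fast++
slow=7 fast=12: a[fast]=10≠a[slow]=9 write a[8]=10, slow++,fast++
slow=8 fast=13: a[fast]=11≠a[slow]=10 write a[9]=11, slow++,fast++
slow=9 fast=14: a[fast]=12≠a[slow]=11 write a[10]=12, slow++,fast++
slow=10 fast=15: a[fast]=12=a[slow] dup, fast++
slow=10 fast=16: a[fast]=13≠a[slow]=12 write a[11]=13, slow++,fast++
slow=11 fast=17: a[fast]=14≠a[slow]=13 write a[12]=14, slow++,fast++
slow=12 fast=18: a[fast]=14=a[slow] dup, fast++
slow=12 fast=19: a[fast]=14=a[slow] dup, fast++
slow=12 fast=20: a[fast]=14=a[slow] dup, fast++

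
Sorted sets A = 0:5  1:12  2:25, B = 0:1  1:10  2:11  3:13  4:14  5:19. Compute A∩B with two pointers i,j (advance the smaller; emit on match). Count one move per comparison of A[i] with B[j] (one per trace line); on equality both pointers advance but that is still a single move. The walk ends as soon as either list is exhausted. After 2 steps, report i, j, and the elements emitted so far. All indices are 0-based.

i=0 j=0: 5>1, j++
i=0 j=1: 5<10, i++

i=1, j=1, emitted=[]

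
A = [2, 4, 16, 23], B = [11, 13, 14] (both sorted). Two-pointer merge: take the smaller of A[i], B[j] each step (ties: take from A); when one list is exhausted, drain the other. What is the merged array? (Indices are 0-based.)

[2, 4, 11, 13, 14, 16, 23]

i=0 j=0: A[i]=2<=B[j]=11 take 2, i++
i=1 j=0: A[i]=4<=B[j]=11 take 4, i++
i=2 j=0: A[i]=16>B[j]=11 take 11, j++
i=2 j=1: A[i]=16>B[j]=13 take 13, j++
i=2 j=2: A[i]=16>B[j]=14 take 14, j++
i=2 j=3: B done, take A[i]=16, i++
i=3 j=3: B done, take A[i]=23, i++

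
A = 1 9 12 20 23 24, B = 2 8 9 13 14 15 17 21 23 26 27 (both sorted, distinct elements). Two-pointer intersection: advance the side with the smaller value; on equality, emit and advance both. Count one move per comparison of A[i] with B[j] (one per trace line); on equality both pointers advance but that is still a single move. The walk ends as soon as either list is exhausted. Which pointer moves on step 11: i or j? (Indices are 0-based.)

j

[i=0,j=0] 1<2 → i++
[i=1,j=0] 9>2 → j++
[i=1,j=1] 9>8 → j++
[i=1,j=2] 9==9 emit → i++,j++
[i=2,j=3] 12<13 → i++
[i=3,j=3] 20>13 → j++
[i=3,j=4] 20>14 → j++
[i=3,j=5] 20>15 → j++
[i=3,j=6] 20>17 → j++
[i=3,j=7] 20<21 → i++
[i=4,j=7] 23>21 → j++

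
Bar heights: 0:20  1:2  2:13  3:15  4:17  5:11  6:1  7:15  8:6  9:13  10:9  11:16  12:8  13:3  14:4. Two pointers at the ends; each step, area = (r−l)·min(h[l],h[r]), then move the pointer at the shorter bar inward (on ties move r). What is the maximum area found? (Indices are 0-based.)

max area = 176

l=0 r=14: min(20,4)*14=56 best=56 *, r--
l=0 r=13: min(20,3)*13=39 best=56, r--
l=0 r=12: min(20,8)*12=96 best=96 *, r--
l=0 r=11: min(20,16)*11=176 best=176 *, r--
l=0 r=10: min(20,9)*10=90 best=176, r--
l=0 r=9: min(20,13)*9=117 best=176, r--
l=0 r=8: min(20,6)*8=48 best=176, r--
l=0 r=7: min(20,15)*7=105 best=176, r--
l=0 r=6: min(20,1)*6=6 best=176, r--
l=0 r=5: min(20,11)*5=55 best=176, r--
l=0 r=4: min(20,17)*4=68 best=176, r--
l=0 r=3: min(20,15)*3=45 best=176, r--
l=0 r=2: min(20,13)*2=26 best=176, r--
l=0 r=1: min(20,2)*1=2 best=176, r--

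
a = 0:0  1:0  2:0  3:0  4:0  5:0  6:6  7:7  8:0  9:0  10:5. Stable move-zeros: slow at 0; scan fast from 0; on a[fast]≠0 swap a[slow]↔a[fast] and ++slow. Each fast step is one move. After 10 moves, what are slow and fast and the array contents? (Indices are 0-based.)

slow=2, fast=10, a=[6, 7, 0, 0, 0, 0, 0, 0, 0, 0, 5]

(s=0,f=0) a[fast]=0 → fast++
(s=0,f=1) a[fast]=0 → fast++
(s=0,f=2) a[fast]=0 → fast++
(s=0,f=3) a[fast]=0 → fast++
(s=0,f=4) a[fast]=0 → fast++
(s=0,f=5) a[fast]=0 → fast++
(s=0,f=6) a[fast]=6≠0 swap→a[0]=6 → slow++,fast++
(s=1,f=7) a[fast]=7≠0 swap→a[1]=7 → slow++,fast++
(s=2,f=8) a[fast]=0 → fast++
(s=2,f=9) a[fast]=0 → fast++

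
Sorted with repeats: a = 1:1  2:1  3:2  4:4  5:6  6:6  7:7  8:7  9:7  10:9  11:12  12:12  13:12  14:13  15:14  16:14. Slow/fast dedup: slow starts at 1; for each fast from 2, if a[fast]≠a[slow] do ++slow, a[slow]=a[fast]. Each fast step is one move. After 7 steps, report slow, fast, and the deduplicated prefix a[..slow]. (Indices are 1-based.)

(s=1,f=2) a[fast]=1=a[slow] dup → fast++
(s=1,f=3) a[fast]=2≠a[slow]=1 write a[2]=2 → slow++,fast++
(s=2,f=4) a[fast]=4≠a[slow]=2 write a[3]=4 → slow++,fast++
(s=3,f=5) a[fast]=6≠a[slow]=4 write a[4]=6 → slow++,fast++
(s=4,f=6) a[fast]=6=a[slow] dup → fast++
(s=4,f=7) a[fast]=7≠a[slow]=6 write a[5]=7 → slow++,fast++
(s=5,f=8) a[fast]=7=a[slow] dup → fast++

slow=5, fast=9, prefix=[1, 2, 4, 6, 7]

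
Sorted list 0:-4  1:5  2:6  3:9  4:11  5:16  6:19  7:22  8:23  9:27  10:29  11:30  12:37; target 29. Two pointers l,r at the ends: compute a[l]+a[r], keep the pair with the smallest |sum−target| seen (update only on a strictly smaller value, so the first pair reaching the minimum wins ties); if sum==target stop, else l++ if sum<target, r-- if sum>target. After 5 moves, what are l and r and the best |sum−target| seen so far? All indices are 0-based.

l=1, r=8, best |Δ|=3

[0,12] -4+37=33 d=4 * → r--
[0,11] -4+30=26 d=3 * → l++
[1,11] 5+30=35 d=6 → r--
[1,10] 5+29=34 d=5 → r--
[1,9] 5+27=32 d=3 → r--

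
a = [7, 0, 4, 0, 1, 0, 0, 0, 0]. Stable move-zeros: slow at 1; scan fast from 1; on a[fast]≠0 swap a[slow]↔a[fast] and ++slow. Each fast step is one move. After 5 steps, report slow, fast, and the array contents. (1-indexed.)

(s=1,f=1) a[fast]=7≠0 swap→a[1]=7 → slow++,fast++
(s=2,f=2) a[fast]=0 → fast++
(s=2,f=3) a[fast]=4≠0 swap→a[2]=4 → slow++,fast++
(s=3,f=4) a[fast]=0 → fast++
(s=3,f=5) a[fast]=1≠0 swap→a[3]=1 → slow++,fast++

slow=4, fast=6, a=[7, 4, 1, 0, 0, 0, 0, 0, 0]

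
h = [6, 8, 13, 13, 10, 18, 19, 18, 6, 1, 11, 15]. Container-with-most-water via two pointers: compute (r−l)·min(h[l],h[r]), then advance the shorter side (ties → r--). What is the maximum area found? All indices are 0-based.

[0,11] min(6,15)*11=66 best=66 * → l++
[1,11] min(8,15)*10=80 best=80 * → l++
[2,11] min(13,15)*9=117 best=117 * → l++
[3,11] min(13,15)*8=104 best=117 → l++
[4,11] min(10,15)*7=70 best=117 → l++
[5,11] min(18,15)*6=90 best=117 → r--
[5,10] min(18,11)*5=55 best=117 → r--
[5,9] min(18,1)*4=4 best=117 → r--
[5,8] min(18,6)*3=18 best=117 → r--
[5,7] min(18,18)*2=36 best=117 → r--
[5,6] min(18,19)*1=18 best=117 → l++

max area = 117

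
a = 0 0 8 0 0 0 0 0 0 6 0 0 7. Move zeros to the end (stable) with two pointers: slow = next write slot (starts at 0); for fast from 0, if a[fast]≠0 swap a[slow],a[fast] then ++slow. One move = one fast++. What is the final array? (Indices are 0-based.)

slow=0 fast=0: a[fast]=0, fast++
slow=0 fast=1: a[fast]=0, fast++
slow=0 fast=2: a[fast]=8≠0 swap→a[0]=8, slow++,fast++
slow=1 fast=3: a[fast]=0, fast++
slow=1 fast=4: a[fast]=0, fast++
slow=1 fast=5: a[fast]=0, fast++
slow=1 fast=6: a[fast]=0, fast++
slow=1 fast=7: a[fast]=0, fast++
slow=1 fast=8: a[fast]=0, fast++
slow=1 fast=9: a[fast]=6≠0 swap→a[1]=6, slow++,fast++
slow=2 fast=10: a[fast]=0, fast++
slow=2 fast=11: a[fast]=0, fast++
slow=2 fast=12: a[fast]=7≠0 swap→a[2]=7, slow++,fast++

[8, 6, 7, 0, 0, 0, 0, 0, 0, 0, 0, 0, 0]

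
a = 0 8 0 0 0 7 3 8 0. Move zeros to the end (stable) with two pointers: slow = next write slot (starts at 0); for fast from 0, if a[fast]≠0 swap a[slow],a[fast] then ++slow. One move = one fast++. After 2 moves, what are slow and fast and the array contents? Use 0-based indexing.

slow=0 fast=0: a[fast]=0, fast++
slow=0 fast=1: a[fast]=8≠0 swap→a[0]=8, slow++,fast++

slow=1, fast=2, a=[8, 0, 0, 0, 0, 7, 3, 8, 0]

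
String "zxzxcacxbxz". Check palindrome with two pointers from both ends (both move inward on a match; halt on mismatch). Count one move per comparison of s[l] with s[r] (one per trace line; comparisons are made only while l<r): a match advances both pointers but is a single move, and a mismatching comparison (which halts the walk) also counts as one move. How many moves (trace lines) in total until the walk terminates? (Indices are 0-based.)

[0,10] 'z'=='z' → l++,r--
[1,9] 'x'=='x' → l++,r--
[2,8] 'z'!='b' → stop

3 moves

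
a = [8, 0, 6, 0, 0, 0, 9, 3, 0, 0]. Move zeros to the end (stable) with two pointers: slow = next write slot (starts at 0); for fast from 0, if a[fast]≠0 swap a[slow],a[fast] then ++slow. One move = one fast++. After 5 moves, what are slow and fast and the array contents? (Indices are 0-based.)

slow=0 fast=0: a[fast]=8≠0 swap→a[0]=8, slow++,fast++
slow=1 fast=1: a[fast]=0, fast++
slow=1 fast=2: a[fast]=6≠0 swap→a[1]=6, slow++,fast++
slow=2 fast=3: a[fast]=0, fast++
slow=2 fast=4: a[fast]=0, fast++

slow=2, fast=5, a=[8, 6, 0, 0, 0, 0, 9, 3, 0, 0]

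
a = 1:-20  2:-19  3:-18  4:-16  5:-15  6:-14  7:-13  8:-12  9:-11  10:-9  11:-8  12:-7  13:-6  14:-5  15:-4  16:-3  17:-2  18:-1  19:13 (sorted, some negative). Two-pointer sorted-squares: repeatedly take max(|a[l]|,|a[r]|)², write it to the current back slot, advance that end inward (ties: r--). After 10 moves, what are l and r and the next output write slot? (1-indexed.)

l=1 r=19: |-20|>|13| out[19]=400, l++
l=2 r=19: |-19|>|13| out[18]=361, l++
l=3 r=19: |-18|>|13| out[17]=324, l++
l=4 r=19: |-16|>|13| out[16]=256, l++
l=5 r=19: |-15|>|13| out[15]=225, l++
l=6 r=19: |-14|>|13| out[14]=196, l++
l=7 r=19: |-13|<=|13| out[13]=169, r--
l=7 r=18: |-13|>|-1| out[12]=169, l++
l=8 r=18: |-12|>|-1| out[11]=144, l++
l=9 r=18: |-11|>|-1| out[10]=121, l++

l=10, r=18, next write slot=9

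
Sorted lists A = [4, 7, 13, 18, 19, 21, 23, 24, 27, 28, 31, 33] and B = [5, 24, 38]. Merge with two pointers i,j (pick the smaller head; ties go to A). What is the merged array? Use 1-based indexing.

[i=1,j=1] A[i]=4<=B[j]=5 take 4 → i++
[i=2,j=1] A[i]=7>B[j]=5 take 5 → j++
[i=2,j=2] A[i]=7<=B[j]=24 take 7 → i++
[i=3,j=2] A[i]=13<=B[j]=24 take 13 → i++
[i=4,j=2] A[i]=18<=B[j]=24 take 18 → i++
[i=5,j=2] A[i]=19<=B[j]=24 take 19 → i++
[i=6,j=2] A[i]=21<=B[j]=24 take 21 → i++
[i=7,j=2] A[i]=23<=B[j]=24 take 23 → i++
[i=8,j=2] A[i]=24<=B[j]=24 take 24 → i++
[i=9,j=2] A[i]=27>B[j]=24 take 24 → j++
[i=9,j=3] A[i]=27<=B[j]=38 take 27 → i++
[i=10,j=3] A[i]=28<=B[j]=38 take 28 → i++
[i=11,j=3] A[i]=31<=B[j]=38 take 31 → i++
[i=12,j=3] A[i]=33<=B[j]=38 take 33 → i++
[i=13,j=3] A done, take B[j]=38 → j++

[4, 5, 7, 13, 18, 19, 21, 23, 24, 24, 27, 28, 31, 33, 38]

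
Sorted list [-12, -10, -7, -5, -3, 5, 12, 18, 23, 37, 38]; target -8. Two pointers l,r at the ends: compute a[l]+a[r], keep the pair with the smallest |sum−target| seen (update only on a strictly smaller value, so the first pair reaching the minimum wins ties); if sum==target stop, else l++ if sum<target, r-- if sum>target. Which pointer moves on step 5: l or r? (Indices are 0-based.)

[0,10] -12+38=26 d=34 * → r--
[0,9] -12+37=25 d=33 * → r--
[0,8] -12+23=11 d=19 * → r--
[0,7] -12+18=6 d=14 * → r--
[0,6] -12+12=0 d=8 * → r--

r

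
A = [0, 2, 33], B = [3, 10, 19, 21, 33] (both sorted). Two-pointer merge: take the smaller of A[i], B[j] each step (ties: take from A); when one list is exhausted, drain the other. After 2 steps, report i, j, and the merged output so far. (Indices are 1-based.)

[i=1,j=1] A[i]=0<=B[j]=3 take 0 → i++
[i=2,j=1] A[i]=2<=B[j]=3 take 2 → i++

i=3, j=1, merged so far=[0, 2]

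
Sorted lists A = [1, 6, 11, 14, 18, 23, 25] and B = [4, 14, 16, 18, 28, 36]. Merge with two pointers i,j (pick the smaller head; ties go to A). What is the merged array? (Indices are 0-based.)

[1, 4, 6, 11, 14, 14, 16, 18, 18, 23, 25, 28, 36]

i=0 j=0: A[i]=1<=B[j]=4 take 1, i++
i=1 j=0: A[i]=6>B[j]=4 take 4, j++
i=1 j=1: A[i]=6<=B[j]=14 take 6, i++
i=2 j=1: A[i]=11<=B[j]=14 take 11, i++
i=3 j=1: A[i]=14<=B[j]=14 take 14, i++
i=4 j=1: A[i]=18>B[j]=14 take 14, j++
i=4 j=2: A[i]=18>B[j]=16 take 16, j++
i=4 j=3: A[i]=18<=B[j]=18 take 18, i++
i=5 j=3: A[i]=23>B[j]=18 take 18, j++
i=5 j=4: A[i]=23<=B[j]=28 take 23, i++
i=6 j=4: A[i]=25<=B[j]=28 take 25, i++
i=7 j=4: A done, take B[j]=28, j++
i=7 j=5: A done, take B[j]=36, j++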